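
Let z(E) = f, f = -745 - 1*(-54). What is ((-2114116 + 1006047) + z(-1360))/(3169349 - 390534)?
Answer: -221752/555763 ≈ -0.39900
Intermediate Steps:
f = -691 (f = -745 + 54 = -691)
z(E) = -691
((-2114116 + 1006047) + z(-1360))/(3169349 - 390534) = ((-2114116 + 1006047) - 691)/(3169349 - 390534) = (-1108069 - 691)/2778815 = -1108760*1/2778815 = -221752/555763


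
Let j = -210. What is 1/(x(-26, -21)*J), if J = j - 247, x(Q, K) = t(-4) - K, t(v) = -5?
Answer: -1/7312 ≈ -0.00013676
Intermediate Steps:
x(Q, K) = -5 - K
J = -457 (J = -210 - 247 = -457)
1/(x(-26, -21)*J) = 1/((-5 - 1*(-21))*(-457)) = 1/((-5 + 21)*(-457)) = 1/(16*(-457)) = 1/(-7312) = -1/7312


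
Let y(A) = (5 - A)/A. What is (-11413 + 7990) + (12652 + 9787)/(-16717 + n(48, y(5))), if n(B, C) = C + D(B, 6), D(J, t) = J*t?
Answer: -56258906/16429 ≈ -3424.4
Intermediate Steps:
y(A) = (5 - A)/A
n(B, C) = C + 6*B (n(B, C) = C + B*6 = C + 6*B)
(-11413 + 7990) + (12652 + 9787)/(-16717 + n(48, y(5))) = (-11413 + 7990) + (12652 + 9787)/(-16717 + ((5 - 1*5)/5 + 6*48)) = -3423 + 22439/(-16717 + ((5 - 5)/5 + 288)) = -3423 + 22439/(-16717 + ((1/5)*0 + 288)) = -3423 + 22439/(-16717 + (0 + 288)) = -3423 + 22439/(-16717 + 288) = -3423 + 22439/(-16429) = -3423 + 22439*(-1/16429) = -3423 - 22439/16429 = -56258906/16429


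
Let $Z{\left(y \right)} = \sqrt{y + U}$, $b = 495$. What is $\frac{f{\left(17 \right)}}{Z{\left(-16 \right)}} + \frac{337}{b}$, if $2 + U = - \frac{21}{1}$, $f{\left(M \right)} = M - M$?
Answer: $\frac{337}{495} \approx 0.68081$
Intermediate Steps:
$f{\left(M \right)} = 0$
$U = -23$ ($U = -2 - \frac{21}{1} = -2 - 21 = -23$)
$Z{\left(y \right)} = \sqrt{-23 + y}$ ($Z{\left(y \right)} = \sqrt{y - 23} = \sqrt{-23 + y}$)
$\frac{f{\left(17 \right)}}{Z{\left(-16 \right)}} + \frac{337}{b} = \frac{0}{\sqrt{-23 - 16}} + \frac{337}{495} = \frac{0}{\sqrt{-39}} + 337 \cdot \frac{1}{495} = \frac{0}{i \sqrt{39}} + \frac{337}{495} = 0 \left(- \frac{i \sqrt{39}}{39}\right) + \frac{337}{495} = 0 + \frac{337}{495} = \frac{337}{495}$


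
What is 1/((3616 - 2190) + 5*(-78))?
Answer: 1/1036 ≈ 0.00096525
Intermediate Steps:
1/((3616 - 2190) + 5*(-78)) = 1/(1426 - 390) = 1/1036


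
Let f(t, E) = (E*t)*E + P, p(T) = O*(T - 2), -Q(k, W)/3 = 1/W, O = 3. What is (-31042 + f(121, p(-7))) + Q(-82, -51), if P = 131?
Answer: 974067/17 ≈ 57298.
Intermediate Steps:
Q(k, W) = -3/W
p(T) = -6 + 3*T (p(T) = 3*(T - 2) = 3*(-2 + T) = -6 + 3*T)
f(t, E) = 131 + t*E² (f(t, E) = (E*t)*E + 131 = t*E² + 131 = 131 + t*E²)
(-31042 + f(121, p(-7))) + Q(-82, -51) = (-31042 + (131 + 121*(-6 + 3*(-7))²)) - 3/(-51) = (-31042 + (131 + 121*(-6 - 21)²)) - 3*(-1/51) = (-31042 + (131 + 121*(-27)²)) + 1/17 = (-31042 + (131 + 121*729)) + 1/17 = (-31042 + (131 + 88209)) + 1/17 = (-31042 + 88340) + 1/17 = 57298 + 1/17 = 974067/17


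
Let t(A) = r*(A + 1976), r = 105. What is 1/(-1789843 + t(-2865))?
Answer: -1/1883188 ≈ -5.3101e-7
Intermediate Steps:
t(A) = 207480 + 105*A (t(A) = 105*(A + 1976) = 105*(1976 + A) = 207480 + 105*A)
1/(-1789843 + t(-2865)) = 1/(-1789843 + (207480 + 105*(-2865))) = 1/(-1789843 + (207480 - 300825)) = 1/(-1789843 - 93345) = 1/(-1883188) = -1/1883188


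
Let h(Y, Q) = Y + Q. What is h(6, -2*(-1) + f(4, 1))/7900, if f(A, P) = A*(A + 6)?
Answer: 12/1975 ≈ 0.0060759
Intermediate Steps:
f(A, P) = A*(6 + A)
h(Y, Q) = Q + Y
h(6, -2*(-1) + f(4, 1))/7900 = ((-2*(-1) + 4*(6 + 4)) + 6)/7900 = ((2 + 4*10) + 6)*(1/7900) = ((2 + 40) + 6)*(1/7900) = (42 + 6)*(1/7900) = 48*(1/7900) = 12/1975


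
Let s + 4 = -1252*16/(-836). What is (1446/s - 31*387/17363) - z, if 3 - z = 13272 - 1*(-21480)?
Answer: 1261180251381/36219218 ≈ 34821.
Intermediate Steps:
s = 4172/209 (s = -4 - 1252*16/(-836) = -4 - 20032*(-1/836) = -4 + 5008/209 = 4172/209 ≈ 19.962)
z = -34749 (z = 3 - (13272 - 1*(-21480)) = 3 - (13272 + 21480) = 3 - 1*34752 = 3 - 34752 = -34749)
(1446/s - 31*387/17363) - z = (1446/(4172/209) - 31*387/17363) - 1*(-34749) = (1446*(209/4172) - 11997*1/17363) + 34749 = (151107/2086 - 11997/17363) + 34749 = 2598645099/36219218 + 34749 = 1261180251381/36219218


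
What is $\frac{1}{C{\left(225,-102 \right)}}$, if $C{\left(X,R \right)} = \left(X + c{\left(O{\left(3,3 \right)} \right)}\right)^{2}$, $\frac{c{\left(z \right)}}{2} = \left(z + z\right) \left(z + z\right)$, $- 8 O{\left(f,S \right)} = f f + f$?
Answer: $\frac{1}{59049} \approx 1.6935 \cdot 10^{-5}$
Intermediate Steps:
$O{\left(f,S \right)} = - \frac{f}{8} - \frac{f^{2}}{8}$ ($O{\left(f,S \right)} = - \frac{f f + f}{8} = - \frac{f^{2} + f}{8} = - \frac{f + f^{2}}{8} = - \frac{f}{8} - \frac{f^{2}}{8}$)
$c{\left(z \right)} = 8 z^{2}$ ($c{\left(z \right)} = 2 \left(z + z\right) \left(z + z\right) = 2 \cdot 2 z 2 z = 2 \cdot 4 z^{2} = 8 z^{2}$)
$C{\left(X,R \right)} = \left(18 + X\right)^{2}$ ($C{\left(X,R \right)} = \left(X + 8 \left(\left(- \frac{1}{8}\right) 3 \left(1 + 3\right)\right)^{2}\right)^{2} = \left(X + 8 \left(\left(- \frac{1}{8}\right) 3 \cdot 4\right)^{2}\right)^{2} = \left(X + 8 \left(- \frac{3}{2}\right)^{2}\right)^{2} = \left(X + 8 \cdot \frac{9}{4}\right)^{2} = \left(X + 18\right)^{2} = \left(18 + X\right)^{2}$)
$\frac{1}{C{\left(225,-102 \right)}} = \frac{1}{\left(18 + 225\right)^{2}} = \frac{1}{243^{2}} = \frac{1}{59049}$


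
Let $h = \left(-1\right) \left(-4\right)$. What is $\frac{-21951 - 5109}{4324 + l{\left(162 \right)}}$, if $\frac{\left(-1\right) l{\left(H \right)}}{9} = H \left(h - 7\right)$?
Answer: $- \frac{13530}{4349} \approx -3.1111$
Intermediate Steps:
$h = 4$
$l{\left(H \right)} = 27 H$ ($l{\left(H \right)} = - 9 H \left(4 - 7\right) = - 9 H \left(-3\right) = - 9 \left(- 3 H\right) = 27 H$)
$\frac{-21951 - 5109}{4324 + l{\left(162 \right)}} = \frac{-21951 - 5109}{4324 + 27 \cdot 162} = - \frac{27060}{4324 + 4374} = - \frac{27060}{8698} = \left(-27060\right) \frac{1}{8698} = - \frac{13530}{4349}$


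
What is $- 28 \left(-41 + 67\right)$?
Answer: $-728$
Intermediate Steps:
$- 28 \left(-41 + 67\right) = \left(-28\right) 26 = -728$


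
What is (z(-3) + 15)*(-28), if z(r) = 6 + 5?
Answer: -728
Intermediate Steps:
z(r) = 11
(z(-3) + 15)*(-28) = (11 + 15)*(-28) = 26*(-28) = -728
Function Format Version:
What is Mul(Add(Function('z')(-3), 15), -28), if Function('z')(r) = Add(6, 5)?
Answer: -728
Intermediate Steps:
Function('z')(r) = 11
Mul(Add(Function('z')(-3), 15), -28) = Mul(Add(11, 15), -28) = Mul(26, -28) = -728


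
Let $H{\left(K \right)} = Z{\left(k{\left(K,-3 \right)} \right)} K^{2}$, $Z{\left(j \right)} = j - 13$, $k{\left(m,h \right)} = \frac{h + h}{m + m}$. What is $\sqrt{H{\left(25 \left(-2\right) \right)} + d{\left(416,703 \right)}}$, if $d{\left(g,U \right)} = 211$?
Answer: $3 i \sqrt{3571} \approx 179.27 i$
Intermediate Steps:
$k{\left(m,h \right)} = \frac{h}{m}$ ($k{\left(m,h \right)} = \frac{2 h}{2 m} = 2 h \frac{1}{2 m} = \frac{h}{m}$)
$Z{\left(j \right)} = -13 + j$ ($Z{\left(j \right)} = j - 13 = -13 + j$)
$H{\left(K \right)} = K^{2} \left(-13 - \frac{3}{K}\right)$ ($H{\left(K \right)} = \left(-13 - \frac{3}{K}\right) K^{2} = K^{2} \left(-13 - \frac{3}{K}\right)$)
$\sqrt{H{\left(25 \left(-2\right) \right)} + d{\left(416,703 \right)}} = \sqrt{- 25 \left(-2\right) \left(3 + 13 \cdot 25 \left(-2\right)\right) + 211} = \sqrt{\left(-1\right) \left(-50\right) \left(3 + 13 \left(-50\right)\right) + 211} = \sqrt{\left(-1\right) \left(-50\right) \left(3 - 650\right) + 211} = \sqrt{\left(-1\right) \left(-50\right) \left(-647\right) + 211} = \sqrt{-32350 + 211} = \sqrt{-32139} = 3 i \sqrt{3571}$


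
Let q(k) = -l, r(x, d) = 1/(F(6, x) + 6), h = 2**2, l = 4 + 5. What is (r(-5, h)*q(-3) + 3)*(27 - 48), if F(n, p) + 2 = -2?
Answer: 63/2 ≈ 31.500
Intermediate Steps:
l = 9
F(n, p) = -4 (F(n, p) = -2 - 2 = -4)
h = 4
r(x, d) = 1/2 (r(x, d) = 1/(-4 + 6) = 1/2)
q(k) = -9 (q(k) = -1*9 = -9)
(r(-5, h)*q(-3) + 3)*(27 - 48) = ((1/2)*(-9) + 3)*(27 - 48) = (-9/2 + 3)*(-21) = -3/2*(-21) = 63/2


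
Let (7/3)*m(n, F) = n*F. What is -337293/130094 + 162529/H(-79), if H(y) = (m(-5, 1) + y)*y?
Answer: 66436661293/2918788984 ≈ 22.762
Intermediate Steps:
m(n, F) = 3*F*n/7 (m(n, F) = 3*(n*F)/7 = 3*(F*n)/7 = 3*F*n/7)
H(y) = y*(-15/7 + y) (H(y) = ((3/7)*1*(-5) + y)*y = (-15/7 + y)*y = y*(-15/7 + y))
-337293/130094 + 162529/H(-79) = -337293/130094 + 162529/(((⅐)*(-79)*(-15 + 7*(-79)))) = -337293*1/130094 + 162529/(((⅐)*(-79)*(-15 - 553))) = -337293/130094 + 162529/(((⅐)*(-79)*(-568))) = -337293/130094 + 162529/(44872/7) = -337293/130094 + 162529*(7/44872) = -337293/130094 + 1137703/44872 = 66436661293/2918788984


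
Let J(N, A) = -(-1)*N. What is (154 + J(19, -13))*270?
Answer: 46710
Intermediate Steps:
J(N, A) = N
(154 + J(19, -13))*270 = (154 + 19)*270 = 173*270 = 46710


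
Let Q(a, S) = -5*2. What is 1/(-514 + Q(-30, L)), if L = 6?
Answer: -1/524 ≈ -0.0019084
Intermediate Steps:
Q(a, S) = -10
1/(-514 + Q(-30, L)) = 1/(-514 - 10) = 1/(-524) = -1/524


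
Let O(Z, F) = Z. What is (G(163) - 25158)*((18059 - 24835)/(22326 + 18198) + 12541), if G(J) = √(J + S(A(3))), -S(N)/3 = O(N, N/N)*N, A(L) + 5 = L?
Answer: -96859197302/307 + 11550107*√151/921 ≈ -3.1535e+8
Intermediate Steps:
A(L) = -5 + L
S(N) = -3*N² (S(N) = -3*N*N = -3*N²)
G(J) = √(-12 + J) (G(J) = √(J - 3*(-5 + 3)²) = √(J - 3*(-2)²) = √(J - 3*4) = √(J - 12) = √(-12 + J))
(G(163) - 25158)*((18059 - 24835)/(22326 + 18198) + 12541) = (√(-12 + 163) - 25158)*((18059 - 24835)/(22326 + 18198) + 12541) = (√151 - 25158)*(-6776/40524 + 12541) = (-25158 + √151)*(-6776*1/40524 + 12541) = (-25158 + √151)*(-154/921 + 12541) = (-25158 + √151)*(11550107/921) = -96859197302/307 + 11550107*√151/921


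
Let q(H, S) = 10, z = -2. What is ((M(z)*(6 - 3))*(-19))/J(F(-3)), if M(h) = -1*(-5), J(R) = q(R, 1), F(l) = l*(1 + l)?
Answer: -57/2 ≈ -28.500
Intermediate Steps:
J(R) = 10
M(h) = 5
((M(z)*(6 - 3))*(-19))/J(F(-3)) = ((5*(6 - 3))*(-19))/10 = ((5*3)*(-19))*(⅒) = (15*(-19))*(⅒) = -285*⅒ = -57/2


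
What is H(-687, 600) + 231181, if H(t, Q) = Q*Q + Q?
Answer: 591781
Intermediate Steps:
H(t, Q) = Q + Q² (H(t, Q) = Q² + Q = Q + Q²)
H(-687, 600) + 231181 = 600*(1 + 600) + 231181 = 600*601 + 231181 = 360600 + 231181 = 591781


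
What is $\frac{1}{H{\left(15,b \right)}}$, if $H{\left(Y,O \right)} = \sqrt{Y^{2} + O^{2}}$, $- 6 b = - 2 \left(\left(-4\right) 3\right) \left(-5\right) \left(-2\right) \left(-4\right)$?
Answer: $\frac{\sqrt{1033}}{5165} \approx 0.0062227$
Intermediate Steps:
$b = 160$ ($b = - \frac{- 2 \left(\left(-4\right) 3\right) \left(-5\right) \left(-2\right) \left(-4\right)}{6} = - \frac{\left(-2\right) \left(-12\right) 10 \left(-4\right)}{6} = - \frac{24 \left(-40\right)}{6} = \left(- \frac{1}{6}\right) \left(-960\right) = 160$)
$H{\left(Y,O \right)} = \sqrt{O^{2} + Y^{2}}$
$\frac{1}{H{\left(15,b \right)}} = \frac{1}{\sqrt{160^{2} + 15^{2}}} = \frac{1}{\sqrt{25600 + 225}} = \frac{1}{\sqrt{25825}} = \frac{1}{5 \sqrt{1033}} = \frac{\sqrt{1033}}{5165}$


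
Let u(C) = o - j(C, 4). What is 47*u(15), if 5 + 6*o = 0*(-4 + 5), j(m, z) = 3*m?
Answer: -12925/6 ≈ -2154.2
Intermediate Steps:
o = -⅚ (o = -⅚ + (0*(-4 + 5))/6 = -⅚ + (0*1)/6 = -⅚ + (⅙)*0 = -⅚ + 0 = -⅚ ≈ -0.83333)
u(C) = -⅚ - 3*C
47*u(15) = 47*(-⅚ - 3*15) = 47*(-⅚ - 45) = 47*(-275/6) = -12925/6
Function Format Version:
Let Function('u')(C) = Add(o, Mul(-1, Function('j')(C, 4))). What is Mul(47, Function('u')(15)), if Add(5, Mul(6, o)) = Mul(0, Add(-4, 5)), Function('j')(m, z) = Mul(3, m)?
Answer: Rational(-12925, 6) ≈ -2154.2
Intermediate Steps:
o = Rational(-5, 6) (o = Add(Rational(-5, 6), Mul(Rational(1, 6), Mul(0, Add(-4, 5)))) = Add(Rational(-5, 6), Mul(Rational(1, 6), Mul(0, 1))) = Add(Rational(-5, 6), Mul(Rational(1, 6), 0)) = Add(Rational(-5, 6), 0) = Rational(-5, 6) ≈ -0.83333)
Function('u')(C) = Add(Rational(-5, 6), Mul(-3, C)) (Function('u')(C) = Add(Rational(-5, 6), Mul(-1, Mul(3, C))) = Add(Rational(-5, 6), Mul(-3, C)))
Mul(47, Function('u')(15)) = Mul(47, Add(Rational(-5, 6), Mul(-3, 15))) = Mul(47, Add(Rational(-5, 6), -45)) = Mul(47, Rational(-275, 6)) = Rational(-12925, 6)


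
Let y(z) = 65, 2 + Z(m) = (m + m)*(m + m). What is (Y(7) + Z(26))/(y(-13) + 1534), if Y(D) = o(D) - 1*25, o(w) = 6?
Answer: 2683/1599 ≈ 1.6779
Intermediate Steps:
Z(m) = -2 + 4*m**2 (Z(m) = -2 + (m + m)*(m + m) = -2 + (2*m)*(2*m) = -2 + 4*m**2)
Y(D) = -19 (Y(D) = 6 - 1*25 = 6 - 25 = -19)
(Y(7) + Z(26))/(y(-13) + 1534) = (-19 + (-2 + 4*26**2))/(65 + 1534) = (-19 + (-2 + 4*676))/1599 = (-19 + (-2 + 2704))*(1/1599) = (-19 + 2702)*(1/1599) = 2683*(1/1599) = 2683/1599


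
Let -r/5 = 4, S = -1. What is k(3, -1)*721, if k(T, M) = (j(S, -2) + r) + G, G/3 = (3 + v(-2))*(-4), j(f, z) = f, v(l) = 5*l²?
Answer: -214137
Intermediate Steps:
r = -20 (r = -5*4 = -20)
G = -276 (G = 3*((3 + 5*(-2)²)*(-4)) = 3*((3 + 5*4)*(-4)) = 3*((3 + 20)*(-4)) = 3*(23*(-4)) = 3*(-92) = -276)
k(T, M) = -297 (k(T, M) = (-1 - 20) - 276 = -21 - 276 = -297)
k(3, -1)*721 = -297*721 = -214137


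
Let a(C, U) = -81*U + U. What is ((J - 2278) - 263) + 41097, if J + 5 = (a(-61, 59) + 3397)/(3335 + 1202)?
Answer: 174904564/4537 ≈ 38551.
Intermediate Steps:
a(C, U) = -80*U
J = -24008/4537 (J = -5 + (-80*59 + 3397)/(3335 + 1202) = -5 + (-4720 + 3397)/4537 = -5 - 1323*1/4537 = -5 - 1323/4537 = -24008/4537 ≈ -5.2916)
((J - 2278) - 263) + 41097 = ((-24008/4537 - 2278) - 263) + 41097 = (-10359294/4537 - 263) + 41097 = -11552525/4537 + 41097 = 174904564/4537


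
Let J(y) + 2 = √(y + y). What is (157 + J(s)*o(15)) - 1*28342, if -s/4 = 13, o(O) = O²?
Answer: -28635 + 450*I*√26 ≈ -28635.0 + 2294.6*I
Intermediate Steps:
s = -52 (s = -4*13 = -52)
J(y) = -2 + √2*√y (J(y) = -2 + √(y + y) = -2 + √(2*y) = -2 + √2*√y)
(157 + J(s)*o(15)) - 1*28342 = (157 + (-2 + √2*√(-52))*15²) - 1*28342 = (157 + (-2 + √2*(2*I*√13))*225) - 28342 = (157 + (-2 + 2*I*√26)*225) - 28342 = (157 + (-450 + 450*I*√26)) - 28342 = (-293 + 450*I*√26) - 28342 = -28635 + 450*I*√26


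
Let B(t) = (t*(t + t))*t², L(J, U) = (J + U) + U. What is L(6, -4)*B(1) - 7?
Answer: -11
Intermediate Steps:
L(J, U) = J + 2*U
B(t) = 2*t⁴ (B(t) = (t*(2*t))*t² = (2*t²)*t² = 2*t⁴)
L(6, -4)*B(1) - 7 = (6 + 2*(-4))*(2*1⁴) - 7 = (6 - 8)*(2*1) - 7 = -2*2 - 7 = -4 - 7 = -11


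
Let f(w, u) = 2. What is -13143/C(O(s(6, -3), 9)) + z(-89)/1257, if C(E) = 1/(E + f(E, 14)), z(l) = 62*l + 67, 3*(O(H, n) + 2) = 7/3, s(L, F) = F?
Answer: -12854924/1257 ≈ -10227.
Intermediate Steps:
O(H, n) = -11/9 (O(H, n) = -2 + (7/3)/3 = -2 + (7*(⅓))/3 = -2 + (⅓)*(7/3) = -2 + 7/9 = -11/9)
z(l) = 67 + 62*l
C(E) = 1/(2 + E) (C(E) = 1/(E + 2) = 1/(2 + E))
-13143/C(O(s(6, -3), 9)) + z(-89)/1257 = -13143/(1/(2 - 11/9)) + (67 + 62*(-89))/1257 = -13143/(1/(7/9)) + (67 - 5518)*(1/1257) = -13143/9/7 - 5451*1/1257 = -13143*7/9 - 1817/419 = -30667/3 - 1817/419 = -12854924/1257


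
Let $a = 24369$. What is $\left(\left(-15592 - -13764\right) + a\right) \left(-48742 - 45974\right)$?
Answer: $-2134993356$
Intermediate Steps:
$\left(\left(-15592 - -13764\right) + a\right) \left(-48742 - 45974\right) = \left(\left(-15592 - -13764\right) + 24369\right) \left(-48742 - 45974\right) = \left(\left(-15592 + 13764\right) + 24369\right) \left(-94716\right) = \left(-1828 + 24369\right) \left(-94716\right) = 22541 \left(-94716\right) = -2134993356$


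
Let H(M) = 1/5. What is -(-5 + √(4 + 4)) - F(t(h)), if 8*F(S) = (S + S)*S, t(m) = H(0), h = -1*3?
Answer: 499/100 - 2*√2 ≈ 2.1616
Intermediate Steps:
H(M) = ⅕ (H(M) = 1*(⅕) = ⅕)
h = -3
t(m) = ⅕
F(S) = S²/4 (F(S) = ((S + S)*S)/8 = ((2*S)*S)/8 = (2*S²)/8 = S²/4)
-(-5 + √(4 + 4)) - F(t(h)) = -(-5 + √(4 + 4)) - (⅕)²/4 = -(-5 + √8) - 1/(4*25) = -(-5 + 2*√2) - 1*1/100 = (5 - 2*√2) - 1/100 = 499/100 - 2*√2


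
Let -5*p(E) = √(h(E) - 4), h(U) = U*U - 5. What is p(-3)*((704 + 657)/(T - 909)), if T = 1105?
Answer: 0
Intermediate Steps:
h(U) = -5 + U² (h(U) = U² - 5 = -5 + U²)
p(E) = -√(-9 + E²)/5 (p(E) = -√((-5 + E²) - 4)/5 = -√(-9 + E²)/5)
p(-3)*((704 + 657)/(T - 909)) = (-√(-9 + (-3)²)/5)*((704 + 657)/(1105 - 909)) = (-√(-9 + 9)/5)*(1361/196) = (-√0/5)*(1361*(1/196)) = -⅕*0*(1361/196) = 0*(1361/196) = 0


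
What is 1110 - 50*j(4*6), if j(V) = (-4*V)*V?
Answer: 116310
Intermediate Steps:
j(V) = -4*V²
1110 - 50*j(4*6) = 1110 - (-200)*(4*6)² = 1110 - (-200)*24² = 1110 - (-200)*576 = 1110 - 50*(-2304) = 1110 + 115200 = 116310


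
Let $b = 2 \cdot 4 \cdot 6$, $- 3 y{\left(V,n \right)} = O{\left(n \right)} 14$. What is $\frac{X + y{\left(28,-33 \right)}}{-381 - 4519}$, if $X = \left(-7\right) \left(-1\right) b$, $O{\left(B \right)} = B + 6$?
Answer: $- \frac{33}{350} \approx -0.094286$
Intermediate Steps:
$O{\left(B \right)} = 6 + B$
$y{\left(V,n \right)} = -28 - \frac{14 n}{3}$ ($y{\left(V,n \right)} = - \frac{\left(6 + n\right) 14}{3} = - \frac{84 + 14 n}{3} = -28 - \frac{14 n}{3}$)
$b = 48$ ($b = 8 \cdot 6 = 48$)
$X = 336$ ($X = \left(-7\right) \left(-1\right) 48 = 7 \cdot 48 = 336$)
$\frac{X + y{\left(28,-33 \right)}}{-381 - 4519} = \frac{336 - -126}{-381 - 4519} = \frac{336 + \left(-28 + 154\right)}{-4900} = \left(336 + 126\right) \left(- \frac{1}{4900}\right) = 462 \left(- \frac{1}{4900}\right) = - \frac{33}{350}$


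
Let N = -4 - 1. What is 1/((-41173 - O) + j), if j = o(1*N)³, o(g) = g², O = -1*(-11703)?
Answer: -1/37251 ≈ -2.6845e-5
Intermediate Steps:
O = 11703
N = -5
j = 15625 (j = ((1*(-5))²)³ = ((-5)²)³ = 25³ = 15625)
1/((-41173 - O) + j) = 1/((-41173 - 1*11703) + 15625) = 1/((-41173 - 11703) + 15625) = 1/(-52876 + 15625) = 1/(-37251) = -1/37251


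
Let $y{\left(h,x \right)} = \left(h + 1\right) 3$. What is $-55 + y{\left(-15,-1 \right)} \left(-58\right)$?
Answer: $2381$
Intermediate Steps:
$y{\left(h,x \right)} = 3 + 3 h$ ($y{\left(h,x \right)} = \left(1 + h\right) 3 = 3 + 3 h$)
$-55 + y{\left(-15,-1 \right)} \left(-58\right) = -55 + \left(3 + 3 \left(-15\right)\right) \left(-58\right) = -55 + \left(3 - 45\right) \left(-58\right) = -55 - -2436 = -55 + 2436 = 2381$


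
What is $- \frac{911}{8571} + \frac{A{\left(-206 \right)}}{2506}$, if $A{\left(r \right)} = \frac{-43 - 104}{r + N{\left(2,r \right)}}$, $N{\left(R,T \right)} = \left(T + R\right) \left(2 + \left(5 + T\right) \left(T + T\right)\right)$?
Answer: $- \frac{787122948595}{7405522516788} \approx -0.10629$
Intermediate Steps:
$N{\left(R,T \right)} = \left(2 + 2 T \left(5 + T\right)\right) \left(R + T\right)$ ($N{\left(R,T \right)} = \left(R + T\right) \left(2 + \left(5 + T\right) 2 T\right) = \left(R + T\right) \left(2 + 2 T \left(5 + T\right)\right) = \left(2 + 2 T \left(5 + T\right)\right) \left(R + T\right)$)
$A{\left(r \right)} = - \frac{147}{4 + 2 r^{3} + 14 r^{2} + 23 r}$ ($A{\left(r \right)} = \frac{-43 - 104}{r + \left(2 \cdot 2 + 2 r + 2 r^{3} + 10 r^{2} + 2 \cdot 2 r^{2} + 10 \cdot 2 r\right)} = - \frac{147}{r + \left(4 + 2 r + 2 r^{3} + 10 r^{2} + 4 r^{2} + 20 r\right)} = - \frac{147}{r + \left(4 + 2 r^{3} + 14 r^{2} + 22 r\right)} = - \frac{147}{4 + 2 r^{3} + 14 r^{2} + 23 r}$)
$- \frac{911}{8571} + \frac{A{\left(-206 \right)}}{2506} = - \frac{911}{8571} + \frac{\left(-147\right) \frac{1}{4 + 2 \left(-206\right)^{3} + 14 \left(-206\right)^{2} + 23 \left(-206\right)}}{2506} = \left(-911\right) \frac{1}{8571} + - \frac{147}{4 + 2 \left(-8741816\right) + 14 \cdot 42436 - 4738} \cdot \frac{1}{2506} = - \frac{911}{8571} + - \frac{147}{4 - 17483632 + 594104 - 4738} \cdot \frac{1}{2506} = - \frac{911}{8571} + - \frac{147}{-16894262} \cdot \frac{1}{2506} = - \frac{911}{8571} + \left(-147\right) \left(- \frac{1}{16894262}\right) \frac{1}{2506} = - \frac{911}{8571} + \frac{21}{2413466} \cdot \frac{1}{2506} = - \frac{911}{8571} + \frac{3}{864020828} = - \frac{787122948595}{7405522516788}$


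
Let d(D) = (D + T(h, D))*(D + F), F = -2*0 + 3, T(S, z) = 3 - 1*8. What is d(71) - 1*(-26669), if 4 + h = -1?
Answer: 31553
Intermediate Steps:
h = -5 (h = -4 - 1 = -5)
T(S, z) = -5 (T(S, z) = 3 - 8 = -5)
F = 3 (F = 0 + 3 = 3)
d(D) = (-5 + D)*(3 + D) (d(D) = (D - 5)*(D + 3) = (-5 + D)*(3 + D))
d(71) - 1*(-26669) = (-15 + 71**2 - 2*71) - 1*(-26669) = (-15 + 5041 - 142) + 26669 = 4884 + 26669 = 31553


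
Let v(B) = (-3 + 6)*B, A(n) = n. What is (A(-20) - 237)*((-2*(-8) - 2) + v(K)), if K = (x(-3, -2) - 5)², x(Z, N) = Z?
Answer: -52942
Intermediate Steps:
K = 64 (K = (-3 - 5)² = (-8)² = 64)
v(B) = 3*B
(A(-20) - 237)*((-2*(-8) - 2) + v(K)) = (-20 - 237)*((-2*(-8) - 2) + 3*64) = -257*((16 - 2) + 192) = -257*(14 + 192) = -257*206 = -52942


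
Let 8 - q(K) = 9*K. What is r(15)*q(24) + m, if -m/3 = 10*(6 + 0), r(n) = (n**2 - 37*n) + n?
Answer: 65340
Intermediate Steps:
r(n) = n**2 - 36*n
q(K) = 8 - 9*K
m = -180 (m = -30*(6 + 0) = -30*6 = -3*60 = -180)
r(15)*q(24) + m = (15*(-36 + 15))*(8 - 9*24) - 180 = (15*(-21))*(8 - 216) - 180 = -315*(-208) - 180 = 65520 - 180 = 65340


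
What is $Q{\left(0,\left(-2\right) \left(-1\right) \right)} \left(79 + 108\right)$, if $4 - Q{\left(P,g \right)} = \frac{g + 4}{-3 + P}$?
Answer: $1122$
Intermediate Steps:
$Q{\left(P,g \right)} = 4 - \frac{4 + g}{-3 + P}$ ($Q{\left(P,g \right)} = 4 - \frac{g + 4}{-3 + P} = 4 - \frac{4 + g}{-3 + P}$)
$Q{\left(0,\left(-2\right) \left(-1\right) \right)} \left(79 + 108\right) = \frac{-16 - \left(-2\right) \left(-1\right) + 4 \cdot 0}{-3 + 0} \left(79 + 108\right) = \frac{-16 - 2 + 0}{-3} \cdot 187 = - \frac{-16 - 2 + 0}{3} \cdot 187 = \left(- \frac{1}{3}\right) \left(-18\right) 187 = 6 \cdot 187 = 1122$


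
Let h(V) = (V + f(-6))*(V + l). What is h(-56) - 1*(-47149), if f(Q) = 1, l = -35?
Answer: 52154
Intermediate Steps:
h(V) = (1 + V)*(-35 + V) (h(V) = (V + 1)*(V - 35) = (1 + V)*(-35 + V))
h(-56) - 1*(-47149) = (-35 + (-56)² - 34*(-56)) - 1*(-47149) = (-35 + 3136 + 1904) + 47149 = 5005 + 47149 = 52154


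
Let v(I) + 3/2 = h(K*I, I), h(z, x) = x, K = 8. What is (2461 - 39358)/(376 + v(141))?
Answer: -73794/1031 ≈ -71.575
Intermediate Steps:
v(I) = -3/2 + I
(2461 - 39358)/(376 + v(141)) = (2461 - 39358)/(376 + (-3/2 + 141)) = -36897/(376 + 279/2) = -36897/1031/2 = -36897*2/1031 = -73794/1031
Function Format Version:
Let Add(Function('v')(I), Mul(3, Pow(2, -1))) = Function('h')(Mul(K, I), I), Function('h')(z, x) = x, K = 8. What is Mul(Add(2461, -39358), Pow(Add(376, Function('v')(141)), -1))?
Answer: Rational(-73794, 1031) ≈ -71.575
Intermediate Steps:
Function('v')(I) = Add(Rational(-3, 2), I)
Mul(Add(2461, -39358), Pow(Add(376, Function('v')(141)), -1)) = Mul(Add(2461, -39358), Pow(Add(376, Add(Rational(-3, 2), 141)), -1)) = Mul(-36897, Pow(Add(376, Rational(279, 2)), -1)) = Mul(-36897, Pow(Rational(1031, 2), -1)) = Mul(-36897, Rational(2, 1031)) = Rational(-73794, 1031)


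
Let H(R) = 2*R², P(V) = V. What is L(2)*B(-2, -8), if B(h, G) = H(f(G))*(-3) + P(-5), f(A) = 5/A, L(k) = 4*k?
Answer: -235/4 ≈ -58.750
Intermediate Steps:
B(h, G) = -5 - 150/G² (B(h, G) = (2*(5/G)²)*(-3) - 5 = (2*(25/G²))*(-3) - 5 = (50/G²)*(-3) - 5 = -150/G² - 5 = -5 - 150/G²)
L(2)*B(-2, -8) = (4*2)*(-5 - 150/(-8)²) = 8*(-5 - 150*1/64) = 8*(-5 - 75/32) = 8*(-235/32) = -235/4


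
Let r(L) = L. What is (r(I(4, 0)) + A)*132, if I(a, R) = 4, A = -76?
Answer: -9504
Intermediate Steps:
(r(I(4, 0)) + A)*132 = (4 - 76)*132 = -72*132 = -9504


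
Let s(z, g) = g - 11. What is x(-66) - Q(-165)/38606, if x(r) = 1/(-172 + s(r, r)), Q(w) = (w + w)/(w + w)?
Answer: -38855/9612894 ≈ -0.0040420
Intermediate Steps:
Q(w) = 1 (Q(w) = (2*w)/((2*w)) = (2*w)*(1/(2*w)) = 1)
s(z, g) = -11 + g
x(r) = 1/(-183 + r) (x(r) = 1/(-172 + (-11 + r)) = 1/(-183 + r))
x(-66) - Q(-165)/38606 = 1/(-183 - 66) - 1/38606 = 1/(-249) - 1/38606 = -1/249 - 1*1/38606 = -1/249 - 1/38606 = -38855/9612894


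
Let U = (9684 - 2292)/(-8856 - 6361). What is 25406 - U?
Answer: 386610494/15217 ≈ 25407.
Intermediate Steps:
U = -7392/15217 (U = 7392/(-15217) = 7392*(-1/15217) = -7392/15217 ≈ -0.48577)
25406 - U = 25406 - 1*(-7392/15217) = 25406 + 7392/15217 = 386610494/15217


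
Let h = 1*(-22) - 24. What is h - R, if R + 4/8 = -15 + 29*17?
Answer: -1047/2 ≈ -523.50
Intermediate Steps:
h = -46 (h = -22 - 24 = -46)
R = 955/2 (R = -½ + (-15 + 29*17) = -½ + (-15 + 493) = -½ + 478 = 955/2 ≈ 477.50)
h - R = -46 - 1*955/2 = -46 - 955/2 = -1047/2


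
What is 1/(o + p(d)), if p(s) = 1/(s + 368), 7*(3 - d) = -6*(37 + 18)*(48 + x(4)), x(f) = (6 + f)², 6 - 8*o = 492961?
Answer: -411496/25356126279 ≈ -1.6229e-5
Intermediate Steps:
o = -492955/8 (o = ¾ - ⅛*492961 = ¾ - 492961/8 = -492955/8 ≈ -61619.)
d = 48861/7 (d = 3 - (-6)*(37 + 18)*(48 + (6 + 4)²)/7 = 3 - (-6)*55*(48 + 10²)/7 = 3 - (-6)*55*(48 + 100)/7 = 3 - (-6)*55*148/7 = 3 - (-6)*8140/7 = 3 - ⅐*(-48840) = 3 + 48840/7 = 48861/7 ≈ 6980.1)
p(s) = 1/(368 + s)
1/(o + p(d)) = 1/(-492955/8 + 1/(368 + 48861/7)) = 1/(-492955/8 + 1/(51437/7)) = 1/(-492955/8 + 7/51437) = 1/(-25356126279/411496) = -411496/25356126279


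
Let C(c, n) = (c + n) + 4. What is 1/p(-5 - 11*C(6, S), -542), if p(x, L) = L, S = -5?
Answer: -1/542 ≈ -0.0018450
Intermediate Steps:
C(c, n) = 4 + c + n
1/p(-5 - 11*C(6, S), -542) = 1/(-542) = -1/542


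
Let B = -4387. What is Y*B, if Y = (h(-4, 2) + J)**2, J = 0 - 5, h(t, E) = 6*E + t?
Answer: -39483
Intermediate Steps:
h(t, E) = t + 6*E
J = -5
Y = 9 (Y = ((-4 + 6*2) - 5)**2 = ((-4 + 12) - 5)**2 = (8 - 5)**2 = 3**2 = 9)
Y*B = 9*(-4387) = -39483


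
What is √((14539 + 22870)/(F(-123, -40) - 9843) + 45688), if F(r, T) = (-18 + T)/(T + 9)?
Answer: √170074515756963/61015 ≈ 213.74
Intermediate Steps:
F(r, T) = (-18 + T)/(9 + T)
√((14539 + 22870)/(F(-123, -40) - 9843) + 45688) = √((14539 + 22870)/((-18 - 40)/(9 - 40) - 9843) + 45688) = √(37409/(-58/(-31) - 9843) + 45688) = √(37409/(-1/31*(-58) - 9843) + 45688) = √(37409/(58/31 - 9843) + 45688) = √(37409/(-305075/31) + 45688) = √(37409*(-31/305075) + 45688) = √(-1159679/305075 + 45688) = √(13937106921/305075) = √170074515756963/61015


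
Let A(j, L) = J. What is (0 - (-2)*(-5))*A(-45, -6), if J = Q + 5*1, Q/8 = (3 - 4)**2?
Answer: -130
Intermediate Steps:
Q = 8 (Q = 8*(3 - 4)**2 = 8*(-1)**2 = 8*1 = 8)
J = 13 (J = 8 + 5*1 = 8 + 5 = 13)
A(j, L) = 13
(0 - (-2)*(-5))*A(-45, -6) = (0 - (-2)*(-5))*13 = (0 - 1*10)*13 = (0 - 10)*13 = -10*13 = -130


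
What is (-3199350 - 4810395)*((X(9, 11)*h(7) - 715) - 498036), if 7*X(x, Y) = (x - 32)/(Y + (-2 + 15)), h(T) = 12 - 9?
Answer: 223712810619855/56 ≈ 3.9949e+12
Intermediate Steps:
h(T) = 3
X(x, Y) = (-32 + x)/(7*(13 + Y)) (X(x, Y) = ((x - 32)/(Y + (-2 + 15)))/7 = ((-32 + x)/(Y + 13))/7 = ((-32 + x)/(13 + Y))/7 = (-32 + x)/(7*(13 + Y)))
(-3199350 - 4810395)*((X(9, 11)*h(7) - 715) - 498036) = (-3199350 - 4810395)*((((-32 + 9)/(7*(13 + 11)))*3 - 715) - 498036) = -8009745*((((1/7)*(-23)/24)*3 - 715) - 498036) = -8009745*((((1/7)*(1/24)*(-23))*3 - 715) - 498036) = -8009745*((-23/168*3 - 715) - 498036) = -8009745*((-23/56 - 715) - 498036) = -8009745*(-40063/56 - 498036) = -8009745*(-27930079/56) = 223712810619855/56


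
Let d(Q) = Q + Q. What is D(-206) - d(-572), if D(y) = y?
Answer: 938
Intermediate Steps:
d(Q) = 2*Q
D(-206) - d(-572) = -206 - 2*(-572) = -206 - 1*(-1144) = -206 + 1144 = 938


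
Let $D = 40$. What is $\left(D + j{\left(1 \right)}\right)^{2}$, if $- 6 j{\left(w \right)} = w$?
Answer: $\frac{57121}{36} \approx 1586.7$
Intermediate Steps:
$j{\left(w \right)} = - \frac{w}{6}$
$\left(D + j{\left(1 \right)}\right)^{2} = \left(40 - \frac{1}{6}\right)^{2} = \left(\frac{239}{6}\right)^{2} = \frac{57121}{36}$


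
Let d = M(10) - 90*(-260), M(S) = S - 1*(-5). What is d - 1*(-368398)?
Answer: 391813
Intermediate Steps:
M(S) = 5 + S (M(S) = S + 5 = 5 + S)
d = 23415 (d = (5 + 10) - 90*(-260) = 15 + 23400 = 23415)
d - 1*(-368398) = 23415 - 1*(-368398) = 23415 + 368398 = 391813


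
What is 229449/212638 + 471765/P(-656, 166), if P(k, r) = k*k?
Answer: 99527665467/45752893184 ≈ 2.1753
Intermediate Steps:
P(k, r) = k²
229449/212638 + 471765/P(-656, 166) = 229449/212638 + 471765/((-656)²) = 229449*(1/212638) + 471765/430336 = 229449/212638 + 471765*(1/430336) = 229449/212638 + 471765/430336 = 99527665467/45752893184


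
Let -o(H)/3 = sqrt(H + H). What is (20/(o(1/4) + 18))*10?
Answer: 800/71 + 200*sqrt(2)/213 ≈ 12.596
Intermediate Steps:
o(H) = -3*sqrt(2)*sqrt(H) (o(H) = -3*sqrt(H + H) = -3*sqrt(2)*sqrt(H))
(20/(o(1/4) + 18))*10 = (20/(-3*sqrt(2)*sqrt(1/4) + 18))*10 = (20/(-3*sqrt(2)*1/2 + 18))*10 = (20/(-3*sqrt(2)/2 + 18))*10 = (20/(18 - 3*sqrt(2)/2))*10 = 200/(18 - 3*sqrt(2)/2)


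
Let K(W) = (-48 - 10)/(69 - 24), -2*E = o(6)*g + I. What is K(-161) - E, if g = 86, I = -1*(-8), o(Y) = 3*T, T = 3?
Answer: 17537/45 ≈ 389.71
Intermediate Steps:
o(Y) = 9 (o(Y) = 3*3 = 9)
I = 8
E = -391 (E = -(9*86 + 8)/2 = -(774 + 8)/2 = -½*782 = -391)
K(W) = -58/45
K(-161) - E = -58/45 - 1*(-391) = -58/45 + 391 = 17537/45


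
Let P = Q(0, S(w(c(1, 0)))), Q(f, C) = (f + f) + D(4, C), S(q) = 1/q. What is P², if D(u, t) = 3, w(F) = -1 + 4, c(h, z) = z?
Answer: 9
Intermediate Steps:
w(F) = 3
Q(f, C) = 3 + 2*f (Q(f, C) = (f + f) + 3 = 2*f + 3 = 3 + 2*f)
P = 3 (P = 3 + 2*0 = 3 + 0 = 3)
P² = 3² = 9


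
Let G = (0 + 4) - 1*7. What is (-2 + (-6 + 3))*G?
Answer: 15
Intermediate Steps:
G = -3 (G = 4 - 7 = -3)
(-2 + (-6 + 3))*G = (-2 + (-6 + 3))*(-3) = (-2 - 3)*(-3) = -5*(-3) = 15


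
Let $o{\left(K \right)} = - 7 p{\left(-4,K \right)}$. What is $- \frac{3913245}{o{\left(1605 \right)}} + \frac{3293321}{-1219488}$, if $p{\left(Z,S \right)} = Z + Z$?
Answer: $- \frac{85220352581}{1219488} \approx -69882.0$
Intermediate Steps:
$p{\left(Z,S \right)} = 2 Z$
$o{\left(K \right)} = 56$ ($o{\left(K \right)} = - 7 \cdot 2 \left(-4\right) = \left(-7\right) \left(-8\right) = 56$)
$- \frac{3913245}{o{\left(1605 \right)}} + \frac{3293321}{-1219488} = - \frac{3913245}{56} + \frac{3293321}{-1219488} = \left(-3913245\right) \frac{1}{56} + 3293321 \left(- \frac{1}{1219488}\right) = - \frac{559035}{8} - \frac{3293321}{1219488} = - \frac{85220352581}{1219488}$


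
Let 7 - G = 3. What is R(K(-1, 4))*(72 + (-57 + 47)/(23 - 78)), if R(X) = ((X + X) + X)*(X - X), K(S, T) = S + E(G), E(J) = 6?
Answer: 0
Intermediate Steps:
G = 4 (G = 7 - 1*3 = 7 - 3 = 4)
K(S, T) = 6 + S (K(S, T) = S + 6 = 6 + S)
R(X) = 0 (R(X) = (2*X + X)*0 = (3*X)*0 = 0)
R(K(-1, 4))*(72 + (-57 + 47)/(23 - 78)) = 0*(72 + (-57 + 47)/(23 - 78)) = 0*(72 - 10/(-55)) = 0*(72 - 10*(-1/55)) = 0*(72 + 2/11) = 0*(794/11) = 0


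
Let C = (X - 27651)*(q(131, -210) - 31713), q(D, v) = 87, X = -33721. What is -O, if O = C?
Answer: -1940950872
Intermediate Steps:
C = 1940950872 (C = (-33721 - 27651)*(87 - 31713) = -61372*(-31626) = 1940950872)
O = 1940950872
-O = -1*1940950872 = -1940950872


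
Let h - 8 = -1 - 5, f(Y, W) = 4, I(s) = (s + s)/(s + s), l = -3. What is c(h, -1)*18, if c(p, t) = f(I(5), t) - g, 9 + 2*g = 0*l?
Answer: 153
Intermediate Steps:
I(s) = 1 (I(s) = (2*s)/((2*s)) = (2*s)*(1/(2*s)) = 1)
g = -9/2 (g = -9/2 + (0*(-3))/2 = -9/2 + (1/2)*0 = -9/2 + 0 = -9/2 ≈ -4.5000)
h = 2 (h = 8 + (-1 - 5) = 8 - 6 = 2)
c(p, t) = 17/2 (c(p, t) = 4 - 1*(-9/2) = 4 + 9/2 = 17/2)
c(h, -1)*18 = (17/2)*18 = 153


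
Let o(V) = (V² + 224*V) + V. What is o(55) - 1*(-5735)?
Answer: 21135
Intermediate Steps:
o(V) = V² + 225*V
o(55) - 1*(-5735) = 55*(225 + 55) - 1*(-5735) = 55*280 + 5735 = 15400 + 5735 = 21135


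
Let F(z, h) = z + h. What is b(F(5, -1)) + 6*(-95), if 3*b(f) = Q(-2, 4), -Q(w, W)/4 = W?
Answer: -1726/3 ≈ -575.33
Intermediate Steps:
F(z, h) = h + z
Q(w, W) = -4*W
b(f) = -16/3 (b(f) = (-4*4)/3 = (⅓)*(-16) = -16/3)
b(F(5, -1)) + 6*(-95) = -16/3 + 6*(-95) = -16/3 - 570 = -1726/3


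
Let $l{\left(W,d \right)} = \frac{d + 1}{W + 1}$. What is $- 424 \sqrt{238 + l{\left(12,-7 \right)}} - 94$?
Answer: $-94 - \frac{1696 \sqrt{2509}}{13} \approx -6628.8$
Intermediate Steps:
$l{\left(W,d \right)} = \frac{1 + d}{1 + W}$
$- 424 \sqrt{238 + l{\left(12,-7 \right)}} - 94 = - 424 \sqrt{238 + \frac{1 - 7}{1 + 12}} - 94 = - 424 \sqrt{238 + \frac{1}{13} \left(-6\right)} - 94 = - 424 \sqrt{238 - \frac{6}{13}} - 94 = - 424 \sqrt{\frac{3088}{13}} - 94 = - 424 \frac{4 \sqrt{2509}}{13} - 94 = - \frac{1696 \sqrt{2509}}{13} - 94 = -94 - \frac{1696 \sqrt{2509}}{13}$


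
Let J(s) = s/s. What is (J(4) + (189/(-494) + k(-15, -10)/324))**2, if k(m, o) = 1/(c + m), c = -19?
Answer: 2821368574249/7403579786304 ≈ 0.38108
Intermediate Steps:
k(m, o) = 1/(-19 + m)
J(s) = 1
(J(4) + (189/(-494) + k(-15, -10)/324))**2 = (1 + (189/(-494) + 1/(-19 - 15*324)))**2 = (1 + (189*(-1/494) + (1/324)/(-34)))**2 = (1 + (-189/494 - 1/34*1/324))**2 = (1 + (-189/494 - 1/11016))**2 = (1 - 1041259/2720952)**2 = (1679693/2720952)**2 = 2821368574249/7403579786304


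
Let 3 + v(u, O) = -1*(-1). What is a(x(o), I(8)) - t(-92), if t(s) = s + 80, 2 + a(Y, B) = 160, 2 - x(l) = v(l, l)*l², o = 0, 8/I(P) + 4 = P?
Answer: 170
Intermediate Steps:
I(P) = 8/(-4 + P)
v(u, O) = -2 (v(u, O) = -3 - 1*(-1) = -3 + 1 = -2)
x(l) = 2 + 2*l² (x(l) = 2 - (-2)*l² = 2 + 2*l²)
a(Y, B) = 158 (a(Y, B) = -2 + 160 = 158)
t(s) = 80 + s
a(x(o), I(8)) - t(-92) = 158 - (80 - 92) = 158 - 1*(-12) = 158 + 12 = 170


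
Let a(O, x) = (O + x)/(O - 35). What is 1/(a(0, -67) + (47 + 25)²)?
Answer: 35/181507 ≈ 0.00019283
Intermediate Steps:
a(O, x) = (O + x)/(-35 + O)
1/(a(0, -67) + (47 + 25)²) = 1/((0 - 67)/(-35 + 0) + (47 + 25)²) = 1/(-67/(-35) + 72²) = 1/(-1/35*(-67) + 5184) = 1/(67/35 + 5184) = 1/(181507/35) = 35/181507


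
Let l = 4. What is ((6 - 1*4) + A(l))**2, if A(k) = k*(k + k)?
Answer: 1156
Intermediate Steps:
A(k) = 2*k**2 (A(k) = k*(2*k) = 2*k**2)
((6 - 1*4) + A(l))**2 = ((6 - 1*4) + 2*4**2)**2 = ((6 - 4) + 2*16)**2 = (2 + 32)**2 = 34**2 = 1156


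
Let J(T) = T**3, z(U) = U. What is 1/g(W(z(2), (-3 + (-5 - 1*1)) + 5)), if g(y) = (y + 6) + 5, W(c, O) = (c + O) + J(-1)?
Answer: 1/8 ≈ 0.12500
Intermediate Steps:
W(c, O) = -1 + O + c (W(c, O) = (c + O) + (-1)**3 = (O + c) - 1 = -1 + O + c)
g(y) = 11 + y (g(y) = (6 + y) + 5 = 11 + y)
1/g(W(z(2), (-3 + (-5 - 1*1)) + 5)) = 1/(11 + (-1 + ((-3 + (-5 - 1*1)) + 5) + 2)) = 1/(11 + (-1 + ((-3 + (-5 - 1)) + 5) + 2)) = 1/(11 + (-1 + ((-3 - 6) + 5) + 2)) = 1/(11 + (-1 + (-9 + 5) + 2)) = 1/(11 + (-1 - 4 + 2)) = 1/(11 - 3) = 1/8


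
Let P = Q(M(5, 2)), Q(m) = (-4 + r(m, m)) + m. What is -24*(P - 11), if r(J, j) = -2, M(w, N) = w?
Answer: 288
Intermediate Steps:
Q(m) = -6 + m (Q(m) = (-4 - 2) + m = -6 + m)
P = -1 (P = -6 + 5 = -1)
-24*(P - 11) = -24*(-1 - 11) = -24*(-12) = 288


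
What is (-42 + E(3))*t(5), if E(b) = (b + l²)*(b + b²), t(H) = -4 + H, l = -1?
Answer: 6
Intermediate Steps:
E(b) = (1 + b)*(b + b²) (E(b) = (b + (-1)²)*(b + b²) = (b + 1)*(b + b²) = (1 + b)*(b + b²))
(-42 + E(3))*t(5) = (-42 + 3*(1 + 3² + 2*3))*(-4 + 5) = (-42 + 3*(1 + 9 + 6))*1 = (-42 + 3*16)*1 = (-42 + 48)*1 = 6*1 = 6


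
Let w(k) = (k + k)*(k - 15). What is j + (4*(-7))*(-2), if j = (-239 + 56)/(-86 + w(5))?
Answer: 3533/62 ≈ 56.984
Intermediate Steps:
w(k) = 2*k*(-15 + k) (w(k) = (2*k)*(-15 + k) = 2*k*(-15 + k))
j = 61/62 (j = (-239 + 56)/(-86 + 2*5*(-15 + 5)) = -183/(-86 + 2*5*(-10)) = -183/(-86 - 100) = -183/(-186) = -183*(-1/186) = 61/62 ≈ 0.98387)
j + (4*(-7))*(-2) = 61/62 + (4*(-7))*(-2) = 61/62 - 28*(-2) = 61/62 + 56 = 3533/62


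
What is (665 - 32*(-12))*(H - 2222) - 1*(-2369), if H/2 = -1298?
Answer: -5051713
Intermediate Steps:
H = -2596 (H = 2*(-1298) = -2596)
(665 - 32*(-12))*(H - 2222) - 1*(-2369) = (665 - 32*(-12))*(-2596 - 2222) - 1*(-2369) = (665 + 384)*(-4818) + 2369 = 1049*(-4818) + 2369 = -5054082 + 2369 = -5051713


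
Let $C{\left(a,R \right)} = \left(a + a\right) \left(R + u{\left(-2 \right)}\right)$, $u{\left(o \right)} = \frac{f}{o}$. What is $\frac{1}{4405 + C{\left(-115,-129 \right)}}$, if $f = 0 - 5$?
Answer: $\frac{1}{33500} \approx 2.9851 \cdot 10^{-5}$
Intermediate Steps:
$f = -5$
$u{\left(o \right)} = - \frac{5}{o}$
$C{\left(a,R \right)} = 2 a \left(\frac{5}{2} + R\right)$ ($C{\left(a,R \right)} = \left(a + a\right) \left(R - \frac{5}{-2}\right) = 2 a \left(R - - \frac{5}{2}\right) = 2 a \left(R + \frac{5}{2}\right) = 2 a \left(\frac{5}{2} + R\right)$)
$\frac{1}{4405 + C{\left(-115,-129 \right)}} = \frac{1}{4405 - 115 \left(5 + 2 \left(-129\right)\right)} = \frac{1}{4405 - 115 \left(5 - 258\right)} = \frac{1}{4405 - -29095} = \frac{1}{4405 + 29095} = \frac{1}{33500}$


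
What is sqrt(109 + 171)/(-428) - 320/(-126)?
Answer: 160/63 - sqrt(70)/214 ≈ 2.5006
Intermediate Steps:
sqrt(109 + 171)/(-428) - 320/(-126) = sqrt(280)*(-1/428) - 320*(-1/126) = (2*sqrt(70))*(-1/428) + 160/63 = -sqrt(70)/214 + 160/63 = 160/63 - sqrt(70)/214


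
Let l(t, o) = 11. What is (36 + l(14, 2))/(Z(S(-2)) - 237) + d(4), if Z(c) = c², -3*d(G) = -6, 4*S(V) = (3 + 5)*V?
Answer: 395/221 ≈ 1.7873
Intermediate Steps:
S(V) = 2*V (S(V) = ((3 + 5)*V)/4 = (8*V)/4 = 2*V)
d(G) = 2 (d(G) = -⅓*(-6) = 2)
(36 + l(14, 2))/(Z(S(-2)) - 237) + d(4) = (36 + 11)/((2*(-2))² - 237) + 2 = 47/((-4)² - 237) + 2 = 47/(16 - 237) + 2 = 47/(-221) + 2 = 47*(-1/221) + 2 = -47/221 + 2 = 395/221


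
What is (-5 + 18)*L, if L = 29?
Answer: 377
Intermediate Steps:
(-5 + 18)*L = (-5 + 18)*29 = 13*29 = 377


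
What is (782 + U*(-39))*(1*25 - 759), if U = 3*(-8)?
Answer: -1261012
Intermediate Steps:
U = -24
(782 + U*(-39))*(1*25 - 759) = (782 - 24*(-39))*(1*25 - 759) = (782 + 936)*(25 - 759) = 1718*(-734) = -1261012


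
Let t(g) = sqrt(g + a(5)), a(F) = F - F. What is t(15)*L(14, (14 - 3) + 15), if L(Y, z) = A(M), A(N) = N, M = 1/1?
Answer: sqrt(15) ≈ 3.8730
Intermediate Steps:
M = 1
L(Y, z) = 1
a(F) = 0
t(g) = sqrt(g) (t(g) = sqrt(g + 0) = sqrt(g))
t(15)*L(14, (14 - 3) + 15) = sqrt(15)*1 = sqrt(15)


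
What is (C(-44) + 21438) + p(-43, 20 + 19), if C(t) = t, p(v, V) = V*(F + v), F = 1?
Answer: 19756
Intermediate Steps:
p(v, V) = V*(1 + v)
(C(-44) + 21438) + p(-43, 20 + 19) = (-44 + 21438) + (20 + 19)*(1 - 43) = 21394 + 39*(-42) = 21394 - 1638 = 19756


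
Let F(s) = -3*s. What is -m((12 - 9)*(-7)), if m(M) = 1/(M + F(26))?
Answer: 1/99 ≈ 0.010101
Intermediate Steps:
m(M) = 1/(-78 + M) (m(M) = 1/(M - 3*26) = 1/(M - 78) = 1/(-78 + M))
-m((12 - 9)*(-7)) = -1/(-78 + (12 - 9)*(-7)) = -1/(-78 + 3*(-7)) = -1/(-78 - 21) = -1/(-99) = -1*(-1/99) = 1/99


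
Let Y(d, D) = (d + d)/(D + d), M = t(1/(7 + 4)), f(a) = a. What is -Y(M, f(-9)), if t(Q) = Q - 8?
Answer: -29/31 ≈ -0.93548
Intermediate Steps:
t(Q) = -8 + Q
M = -87/11 (M = -8 + 1/(7 + 4) = -8 + 1/11 = -87/11 ≈ -7.9091)
Y(d, D) = 2*d/(D + d) (Y(d, D) = (2*d)/(D + d) = 2*d/(D + d))
-Y(M, f(-9)) = -2*(-87)/(11*(-9 - 87/11)) = -2*(-87)/(11*(-186/11)) = -2*(-87)*(-11)/(11*186) = -1*29/31 = -29/31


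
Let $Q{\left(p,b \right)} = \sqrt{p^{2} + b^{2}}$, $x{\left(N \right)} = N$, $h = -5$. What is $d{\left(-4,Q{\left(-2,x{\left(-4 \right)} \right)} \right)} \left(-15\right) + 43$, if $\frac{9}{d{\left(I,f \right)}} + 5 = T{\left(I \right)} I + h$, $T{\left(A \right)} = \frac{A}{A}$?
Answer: $\frac{737}{14} \approx 52.643$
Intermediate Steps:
$T{\left(A \right)} = 1$
$Q{\left(p,b \right)} = \sqrt{b^{2} + p^{2}}$
$d{\left(I,f \right)} = \frac{9}{-10 + I}$ ($d{\left(I,f \right)} = \frac{9}{-5 + \left(1 I - 5\right)} = \frac{9}{-5 + \left(I - 5\right)} = \frac{9}{-5 + \left(-5 + I\right)} = \frac{9}{-10 + I}$)
$d{\left(-4,Q{\left(-2,x{\left(-4 \right)} \right)} \right)} \left(-15\right) + 43 = \frac{9}{-10 - 4} \left(-15\right) + 43 = \frac{9}{-14} \left(-15\right) + 43 = 9 \left(- \frac{1}{14}\right) \left(-15\right) + 43 = \left(- \frac{9}{14}\right) \left(-15\right) + 43 = \frac{135}{14} + 43 = \frac{737}{14}$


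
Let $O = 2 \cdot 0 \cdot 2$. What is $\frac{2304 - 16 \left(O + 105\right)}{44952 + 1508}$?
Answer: $\frac{156}{11615} \approx 0.013431$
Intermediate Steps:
$O = 0$ ($O = 0 \cdot 2 = 0$)
$\frac{2304 - 16 \left(O + 105\right)}{44952 + 1508} = \frac{2304 - 16 \left(0 + 105\right)}{44952 + 1508} = \frac{2304 - 1680}{46460} = \left(2304 - 1680\right) \frac{1}{46460} = 624 \cdot \frac{1}{46460} = \frac{156}{11615}$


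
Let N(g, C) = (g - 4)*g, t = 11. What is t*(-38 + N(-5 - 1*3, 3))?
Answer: 638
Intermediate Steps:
N(g, C) = g*(-4 + g) (N(g, C) = (-4 + g)*g = g*(-4 + g))
t*(-38 + N(-5 - 1*3, 3)) = 11*(-38 + (-5 - 1*3)*(-4 + (-5 - 1*3))) = 11*(-38 + (-5 - 3)*(-4 + (-5 - 3))) = 11*(-38 - 8*(-4 - 8)) = 11*(-38 - 8*(-12)) = 11*(-38 + 96) = 11*58 = 638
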